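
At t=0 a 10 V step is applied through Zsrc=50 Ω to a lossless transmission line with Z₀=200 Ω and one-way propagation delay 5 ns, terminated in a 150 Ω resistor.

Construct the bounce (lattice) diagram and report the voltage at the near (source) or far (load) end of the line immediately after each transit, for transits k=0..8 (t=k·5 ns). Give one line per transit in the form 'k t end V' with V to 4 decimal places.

0 0 source 8.0000
1 5 load 6.8571
2 10 source 7.5429
3 15 load 7.4449
4 20 source 7.5037
5 25 load 7.4953
6 30 source 7.5003
7 35 load 7.4996
8 40 source 7.5000

Γ_L=-0.142857, Γ_S=-0.600000; launch V₁=10·200/250=8.000000
k=0 src: V=8.0000
k=1 load: inc=8.000000, refl=8.000000·-0.142857=-1.1429; V=0.000000+8.000000+-1.142857=6.8571
k=2 src: inc=-1.142857, refl=-1.142857·-0.600000=0.6857; V=8.000000+-1.142857+0.685714=7.5429
k=3 load: inc=0.685714, refl=0.685714·-0.142857=-0.0980; V=6.857143+0.685714+-0.097959=7.4449
k=4 src: inc=-0.097959, refl=-0.097959·-0.600000=0.0588; V=7.542857+-0.097959+0.058776=7.5037
k=5 load: inc=0.058776, refl=0.058776·-0.142857=-0.0084; V=7.444898+0.058776+-0.008397=7.4953
k=6 src: inc=-0.008397, refl=-0.008397·-0.600000=0.0050; V=7.503673+-0.008397+0.005038=7.5003
k=7 load: inc=0.005038, refl=0.005038·-0.142857=-0.0007; V=7.495277+0.005038+-0.000720=7.4996
k=8 src: inc=-0.000720, refl=-0.000720·-0.600000=0.0004; V=7.500315+-0.000720+0.000432=7.5000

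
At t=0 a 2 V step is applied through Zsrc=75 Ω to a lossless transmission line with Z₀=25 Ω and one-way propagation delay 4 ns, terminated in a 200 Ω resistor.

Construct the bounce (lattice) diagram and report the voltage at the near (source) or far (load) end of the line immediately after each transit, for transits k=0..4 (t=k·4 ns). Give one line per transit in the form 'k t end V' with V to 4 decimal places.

Γ_L=0.777778, Γ_S=0.500000; launch V₁=2·25/100=0.500000
k=0 src: V=0.5000
k=1 load: inc=0.500000, refl=0.500000·0.777778=0.3889; V=0.000000+0.500000+0.388889=0.8889
k=2 src: inc=0.388889, refl=0.388889·0.500000=0.1944; V=0.500000+0.388889+0.194444=1.0833
k=3 load: inc=0.194444, refl=0.194444·0.777778=0.1512; V=0.888889+0.194444+0.151235=1.2346
k=4 src: inc=0.151235, refl=0.151235·0.500000=0.0756; V=1.083333+0.151235+0.075617=1.3102

0 0 source 0.5000
1 4 load 0.8889
2 8 source 1.0833
3 12 load 1.2346
4 16 source 1.3102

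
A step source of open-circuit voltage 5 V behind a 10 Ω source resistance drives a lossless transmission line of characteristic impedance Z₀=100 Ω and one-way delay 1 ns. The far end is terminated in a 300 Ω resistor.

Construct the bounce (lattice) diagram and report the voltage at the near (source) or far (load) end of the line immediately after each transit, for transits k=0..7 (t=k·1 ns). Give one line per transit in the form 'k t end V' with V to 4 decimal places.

0 0 source 4.5455
1 1 load 6.8182
2 2 source 4.9587
3 3 load 4.0289
4 4 source 4.7896
5 5 load 5.1700
6 6 source 4.8588
7 7 load 4.7032

Γ_L=0.500000, Γ_S=-0.818182; launch V₁=5·100/110=4.545455
k=0 src: V=4.5455
k=1 load: inc=4.545455, refl=4.545455·0.500000=2.2727; V=0.000000+4.545455+2.272727=6.8182
k=2 src: inc=2.272727, refl=2.272727·-0.818182=-1.8595; V=4.545455+2.272727+-1.859504=4.9587
k=3 load: inc=-1.859504, refl=-1.859504·0.500000=-0.9298; V=6.818182+-1.859504+-0.929752=4.0289
k=4 src: inc=-0.929752, refl=-0.929752·-0.818182=0.7607; V=4.958678+-0.929752+0.760706=4.7896
k=5 load: inc=0.760706, refl=0.760706·0.500000=0.3804; V=4.028926+0.760706+0.380353=5.1700
k=6 src: inc=0.380353, refl=0.380353·-0.818182=-0.3112; V=4.789632+0.380353+-0.311198=4.8588
k=7 load: inc=-0.311198, refl=-0.311198·0.500000=-0.1556; V=5.169985+-0.311198+-0.155599=4.7032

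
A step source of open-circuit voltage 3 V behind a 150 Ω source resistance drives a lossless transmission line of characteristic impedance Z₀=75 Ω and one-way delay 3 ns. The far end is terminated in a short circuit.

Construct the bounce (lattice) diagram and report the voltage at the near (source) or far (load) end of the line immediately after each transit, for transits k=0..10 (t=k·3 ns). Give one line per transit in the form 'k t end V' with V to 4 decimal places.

0 0 source 1.0000
1 3 load 0.0000
2 6 source -0.3333
3 9 load 0.0000
4 12 source 0.1111
5 15 load 0.0000
6 18 source -0.0370
7 21 load 0.0000
8 24 source 0.0123
9 27 load 0.0000
10 30 source -0.0041

Γ_L=-1.000000, Γ_S=0.333333; launch V₁=3·75/225=1.000000
k=0 src: V=1.0000
k=1 load: inc=1.000000, refl=1.000000·-1.000000=-1.0000; V=0.000000+1.000000+-1.000000=0.0000
k=2 src: inc=-1.000000, refl=-1.000000·0.333333=-0.3333; V=1.000000+-1.000000+-0.333333=-0.3333
k=3 load: inc=-0.333333, refl=-0.333333·-1.000000=0.3333; V=0.000000+-0.333333+0.333333=0.0000
k=4 src: inc=0.333333, refl=0.333333·0.333333=0.1111; V=-0.333333+0.333333+0.111111=0.1111
k=5 load: inc=0.111111, refl=0.111111·-1.000000=-0.1111; V=0.000000+0.111111+-0.111111=0.0000
k=6 src: inc=-0.111111, refl=-0.111111·0.333333=-0.0370; V=0.111111+-0.111111+-0.037037=-0.0370
k=7 load: inc=-0.037037, refl=-0.037037·-1.000000=0.0370; V=0.000000+-0.037037+0.037037=0.0000
k=8 src: inc=0.037037, refl=0.037037·0.333333=0.0123; V=-0.037037+0.037037+0.012346=0.0123
k=9 load: inc=0.012346, refl=0.012346·-1.000000=-0.0123; V=0.000000+0.012346+-0.012346=0.0000
k=10 src: inc=-0.012346, refl=-0.012346·0.333333=-0.0041; V=0.012346+-0.012346+-0.004115=-0.0041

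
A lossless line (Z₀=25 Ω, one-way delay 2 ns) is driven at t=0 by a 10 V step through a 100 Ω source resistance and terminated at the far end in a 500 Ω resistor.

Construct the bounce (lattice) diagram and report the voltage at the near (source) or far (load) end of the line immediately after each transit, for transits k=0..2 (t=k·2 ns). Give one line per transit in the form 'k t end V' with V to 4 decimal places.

0 0 source 2.0000
1 2 load 3.8095
2 4 source 4.8952

Γ_L=0.904762, Γ_S=0.600000; launch V₁=10·25/125=2.000000
k=0 src: V=2.0000
k=1 load: inc=2.000000, refl=2.000000·0.904762=1.8095; V=0.000000+2.000000+1.809524=3.8095
k=2 src: inc=1.809524, refl=1.809524·0.600000=1.0857; V=2.000000+1.809524+1.085714=4.8952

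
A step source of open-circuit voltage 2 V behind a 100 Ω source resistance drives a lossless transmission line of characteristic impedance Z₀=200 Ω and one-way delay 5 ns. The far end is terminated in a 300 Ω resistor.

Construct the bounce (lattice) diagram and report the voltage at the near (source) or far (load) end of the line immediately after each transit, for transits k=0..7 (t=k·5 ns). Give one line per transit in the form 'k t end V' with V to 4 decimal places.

Γ_L=0.200000, Γ_S=-0.333333; launch V₁=2·200/300=1.333333
k=0 src: V=1.3333
k=1 load: inc=1.333333, refl=1.333333·0.200000=0.2667; V=0.000000+1.333333+0.266667=1.6000
k=2 src: inc=0.266667, refl=0.266667·-0.333333=-0.0889; V=1.333333+0.266667+-0.088889=1.5111
k=3 load: inc=-0.088889, refl=-0.088889·0.200000=-0.0178; V=1.600000+-0.088889+-0.017778=1.4933
k=4 src: inc=-0.017778, refl=-0.017778·-0.333333=0.0059; V=1.511111+-0.017778+0.005926=1.4993
k=5 load: inc=0.005926, refl=0.005926·0.200000=0.0012; V=1.493333+0.005926+0.001185=1.5004
k=6 src: inc=0.001185, refl=0.001185·-0.333333=-0.0004; V=1.499259+0.001185+-0.000395=1.5000
k=7 load: inc=-0.000395, refl=-0.000395·0.200000=-0.0001; V=1.500444+-0.000395+-0.000079=1.5000

0 0 source 1.3333
1 5 load 1.6000
2 10 source 1.5111
3 15 load 1.4933
4 20 source 1.4993
5 25 load 1.5004
6 30 source 1.5000
7 35 load 1.5000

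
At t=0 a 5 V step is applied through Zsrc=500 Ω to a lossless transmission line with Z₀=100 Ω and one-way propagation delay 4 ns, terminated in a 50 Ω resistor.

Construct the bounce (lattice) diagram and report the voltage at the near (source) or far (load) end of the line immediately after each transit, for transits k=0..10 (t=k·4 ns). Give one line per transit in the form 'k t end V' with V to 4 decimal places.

0 0 source 0.8333
1 4 load 0.5556
2 8 source 0.3704
3 12 load 0.4321
4 16 source 0.4733
5 20 load 0.4595
6 24 source 0.4504
7 28 load 0.4534
8 32 source 0.4555
9 36 load 0.4548
10 40 source 0.4543

Γ_L=-0.333333, Γ_S=0.666667; launch V₁=5·100/600=0.833333
k=0 src: V=0.8333
k=1 load: inc=0.833333, refl=0.833333·-0.333333=-0.2778; V=0.000000+0.833333+-0.277778=0.5556
k=2 src: inc=-0.277778, refl=-0.277778·0.666667=-0.1852; V=0.833333+-0.277778+-0.185185=0.3704
k=3 load: inc=-0.185185, refl=-0.185185·-0.333333=0.0617; V=0.555556+-0.185185+0.061728=0.4321
k=4 src: inc=0.061728, refl=0.061728·0.666667=0.0412; V=0.370370+0.061728+0.041152=0.4733
k=5 load: inc=0.041152, refl=0.041152·-0.333333=-0.0137; V=0.432099+0.041152+-0.013717=0.4595
k=6 src: inc=-0.013717, refl=-0.013717·0.666667=-0.0091; V=0.473251+-0.013717+-0.009145=0.4504
k=7 load: inc=-0.009145, refl=-0.009145·-0.333333=0.0030; V=0.459534+-0.009145+0.003048=0.4534
k=8 src: inc=0.003048, refl=0.003048·0.666667=0.0020; V=0.450389+0.003048+0.002032=0.4555
k=9 load: inc=0.002032, refl=0.002032·-0.333333=-0.0007; V=0.453437+0.002032+-0.000677=0.4548
k=10 src: inc=-0.000677, refl=-0.000677·0.666667=-0.0005; V=0.455469+-0.000677+-0.000452=0.4543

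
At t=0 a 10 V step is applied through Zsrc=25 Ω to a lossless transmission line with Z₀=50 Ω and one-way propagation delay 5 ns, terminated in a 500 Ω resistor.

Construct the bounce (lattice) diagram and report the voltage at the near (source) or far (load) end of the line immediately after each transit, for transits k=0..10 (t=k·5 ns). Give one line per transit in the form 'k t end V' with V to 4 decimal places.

Γ_L=0.818182, Γ_S=-0.333333; launch V₁=10·50/75=6.666667
k=0 src: V=6.6667
k=1 load: inc=6.666667, refl=6.666667·0.818182=5.4545; V=0.000000+6.666667+5.454545=12.1212
k=2 src: inc=5.454545, refl=5.454545·-0.333333=-1.8182; V=6.666667+5.454545+-1.818182=10.3030
k=3 load: inc=-1.818182, refl=-1.818182·0.818182=-1.4876; V=12.121212+-1.818182+-1.487603=8.8154
k=4 src: inc=-1.487603, refl=-1.487603·-0.333333=0.4959; V=10.303030+-1.487603+0.495868=9.3113
k=5 load: inc=0.495868, refl=0.495868·0.818182=0.4057; V=8.815427+0.495868+0.405710=9.7170
k=6 src: inc=0.405710, refl=0.405710·-0.333333=-0.1352; V=9.311295+0.405710+-0.135237=9.5818
k=7 load: inc=-0.135237, refl=-0.135237·0.818182=-0.1106; V=9.717005+-0.135237+-0.110648=9.4711
k=8 src: inc=-0.110648, refl=-0.110648·-0.333333=0.0369; V=9.581768+-0.110648+0.036883=9.5080
k=9 load: inc=0.036883, refl=0.036883·0.818182=0.0302; V=9.471120+0.036883+0.030177=9.5382
k=10 src: inc=0.030177, refl=0.030177·-0.333333=-0.0101; V=9.508003+0.030177+-0.010059=9.5281

0 0 source 6.6667
1 5 load 12.1212
2 10 source 10.3030
3 15 load 8.8154
4 20 source 9.3113
5 25 load 9.7170
6 30 source 9.5818
7 35 load 9.4711
8 40 source 9.5080
9 45 load 9.5382
10 50 source 9.5281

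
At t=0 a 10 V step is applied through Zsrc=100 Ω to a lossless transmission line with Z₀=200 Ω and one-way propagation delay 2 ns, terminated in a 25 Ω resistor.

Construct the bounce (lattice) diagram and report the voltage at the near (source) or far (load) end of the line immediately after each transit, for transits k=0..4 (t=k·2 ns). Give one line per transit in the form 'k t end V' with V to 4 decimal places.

0 0 source 6.6667
1 2 load 1.4815
2 4 source 3.2099
3 6 load 1.8656
4 8 source 2.3137

Γ_L=-0.777778, Γ_S=-0.333333; launch V₁=10·200/300=6.666667
k=0 src: V=6.6667
k=1 load: inc=6.666667, refl=6.666667·-0.777778=-5.1852; V=0.000000+6.666667+-5.185185=1.4815
k=2 src: inc=-5.185185, refl=-5.185185·-0.333333=1.7284; V=6.666667+-5.185185+1.728395=3.2099
k=3 load: inc=1.728395, refl=1.728395·-0.777778=-1.3443; V=1.481481+1.728395+-1.344307=1.8656
k=4 src: inc=-1.344307, refl=-1.344307·-0.333333=0.4481; V=3.209877+-1.344307+0.448102=2.3137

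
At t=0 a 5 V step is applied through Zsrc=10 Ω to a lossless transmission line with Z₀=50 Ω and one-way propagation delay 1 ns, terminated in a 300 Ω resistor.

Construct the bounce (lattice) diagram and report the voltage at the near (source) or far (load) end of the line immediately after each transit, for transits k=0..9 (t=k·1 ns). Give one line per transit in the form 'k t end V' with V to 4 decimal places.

0 0 source 4.1667
1 1 load 7.1429
2 2 source 5.1587
3 3 load 3.7415
4 4 source 4.6863
5 5 load 5.3612
6 6 source 4.9113
7 7 load 4.5899
8 8 source 4.8042
9 9 load 4.9572

Γ_L=0.714286, Γ_S=-0.666667; launch V₁=5·50/60=4.166667
k=0 src: V=4.1667
k=1 load: inc=4.166667, refl=4.166667·0.714286=2.9762; V=0.000000+4.166667+2.976190=7.1429
k=2 src: inc=2.976190, refl=2.976190·-0.666667=-1.9841; V=4.166667+2.976190+-1.984127=5.1587
k=3 load: inc=-1.984127, refl=-1.984127·0.714286=-1.4172; V=7.142857+-1.984127+-1.417234=3.7415
k=4 src: inc=-1.417234, refl=-1.417234·-0.666667=0.9448; V=5.158730+-1.417234+0.944822=4.6863
k=5 load: inc=0.944822, refl=0.944822·0.714286=0.6749; V=3.741497+0.944822+0.674873=5.3612
k=6 src: inc=0.674873, refl=0.674873·-0.666667=-0.4499; V=4.686319+0.674873+-0.449915=4.9113
k=7 load: inc=-0.449915, refl=-0.449915·0.714286=-0.3214; V=5.361192+-0.449915+-0.321368=4.5899
k=8 src: inc=-0.321368, refl=-0.321368·-0.666667=0.2142; V=4.911277+-0.321368+0.214245=4.8042
k=9 load: inc=0.214245, refl=0.214245·0.714286=0.1530; V=4.589909+0.214245+0.153032=4.9572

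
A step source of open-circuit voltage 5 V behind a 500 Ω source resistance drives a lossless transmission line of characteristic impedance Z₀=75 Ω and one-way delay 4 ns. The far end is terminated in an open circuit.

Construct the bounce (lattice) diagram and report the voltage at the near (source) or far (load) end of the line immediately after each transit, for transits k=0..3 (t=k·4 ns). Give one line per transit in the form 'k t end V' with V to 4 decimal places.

0 0 source 0.6522
1 4 load 1.3043
2 8 source 1.7864
3 12 load 2.2684

Γ_L=1.000000, Γ_S=0.739130; launch V₁=5·75/575=0.652174
k=0 src: V=0.6522
k=1 load: inc=0.652174, refl=0.652174·1.000000=0.6522; V=0.000000+0.652174+0.652174=1.3043
k=2 src: inc=0.652174, refl=0.652174·0.739130=0.4820; V=0.652174+0.652174+0.482042=1.7864
k=3 load: inc=0.482042, refl=0.482042·1.000000=0.4820; V=1.304348+0.482042+0.482042=2.2684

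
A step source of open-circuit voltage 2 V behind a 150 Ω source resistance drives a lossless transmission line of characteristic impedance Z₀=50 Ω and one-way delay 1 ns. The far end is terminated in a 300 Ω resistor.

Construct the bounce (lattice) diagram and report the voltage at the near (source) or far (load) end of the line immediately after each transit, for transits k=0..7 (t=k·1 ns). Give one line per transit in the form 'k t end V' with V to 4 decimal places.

0 0 source 0.5000
1 1 load 0.8571
2 2 source 1.0357
3 3 load 1.1633
4 4 source 1.2270
5 5 load 1.2726
6 6 source 1.2954
7 7 load 1.3116

Γ_L=0.714286, Γ_S=0.500000; launch V₁=2·50/200=0.500000
k=0 src: V=0.5000
k=1 load: inc=0.500000, refl=0.500000·0.714286=0.3571; V=0.000000+0.500000+0.357143=0.8571
k=2 src: inc=0.357143, refl=0.357143·0.500000=0.1786; V=0.500000+0.357143+0.178571=1.0357
k=3 load: inc=0.178571, refl=0.178571·0.714286=0.1276; V=0.857143+0.178571+0.127551=1.1633
k=4 src: inc=0.127551, refl=0.127551·0.500000=0.0638; V=1.035714+0.127551+0.063776=1.2270
k=5 load: inc=0.063776, refl=0.063776·0.714286=0.0456; V=1.163265+0.063776+0.045554=1.2726
k=6 src: inc=0.045554, refl=0.045554·0.500000=0.0228; V=1.227041+0.045554+0.022777=1.2954
k=7 load: inc=0.022777, refl=0.022777·0.714286=0.0163; V=1.272595+0.022777+0.016269=1.3116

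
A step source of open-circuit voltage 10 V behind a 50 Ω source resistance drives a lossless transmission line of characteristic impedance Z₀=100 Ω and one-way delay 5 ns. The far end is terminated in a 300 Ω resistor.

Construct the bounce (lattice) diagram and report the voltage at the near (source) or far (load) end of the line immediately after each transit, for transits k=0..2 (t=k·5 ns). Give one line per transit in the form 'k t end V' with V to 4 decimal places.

Γ_L=0.500000, Γ_S=-0.333333; launch V₁=10·100/150=6.666667
k=0 src: V=6.6667
k=1 load: inc=6.666667, refl=6.666667·0.500000=3.3333; V=0.000000+6.666667+3.333333=10.0000
k=2 src: inc=3.333333, refl=3.333333·-0.333333=-1.1111; V=6.666667+3.333333+-1.111111=8.8889

0 0 source 6.6667
1 5 load 10.0000
2 10 source 8.8889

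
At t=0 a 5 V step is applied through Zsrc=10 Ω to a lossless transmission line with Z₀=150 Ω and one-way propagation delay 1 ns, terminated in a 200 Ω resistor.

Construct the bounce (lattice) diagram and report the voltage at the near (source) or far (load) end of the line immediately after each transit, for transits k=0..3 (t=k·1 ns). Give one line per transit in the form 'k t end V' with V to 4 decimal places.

Γ_L=0.142857, Γ_S=-0.875000; launch V₁=5·150/160=4.687500
k=0 src: V=4.6875
k=1 load: inc=4.687500, refl=4.687500·0.142857=0.6696; V=0.000000+4.687500+0.669643=5.3571
k=2 src: inc=0.669643, refl=0.669643·-0.875000=-0.5859; V=4.687500+0.669643+-0.585938=4.7712
k=3 load: inc=-0.585938, refl=-0.585938·0.142857=-0.0837; V=5.357143+-0.585938+-0.083705=4.6875

0 0 source 4.6875
1 1 load 5.3571
2 2 source 4.7712
3 3 load 4.6875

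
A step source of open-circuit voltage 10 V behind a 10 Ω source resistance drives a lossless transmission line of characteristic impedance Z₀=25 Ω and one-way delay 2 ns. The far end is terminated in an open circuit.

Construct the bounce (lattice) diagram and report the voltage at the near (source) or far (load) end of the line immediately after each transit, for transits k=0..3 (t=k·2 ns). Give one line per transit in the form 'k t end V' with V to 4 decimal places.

0 0 source 7.1429
1 2 load 14.2857
2 4 source 11.2245
3 6 load 8.1633

Γ_L=1.000000, Γ_S=-0.428571; launch V₁=10·25/35=7.142857
k=0 src: V=7.1429
k=1 load: inc=7.142857, refl=7.142857·1.000000=7.1429; V=0.000000+7.142857+7.142857=14.2857
k=2 src: inc=7.142857, refl=7.142857·-0.428571=-3.0612; V=7.142857+7.142857+-3.061224=11.2245
k=3 load: inc=-3.061224, refl=-3.061224·1.000000=-3.0612; V=14.285714+-3.061224+-3.061224=8.1633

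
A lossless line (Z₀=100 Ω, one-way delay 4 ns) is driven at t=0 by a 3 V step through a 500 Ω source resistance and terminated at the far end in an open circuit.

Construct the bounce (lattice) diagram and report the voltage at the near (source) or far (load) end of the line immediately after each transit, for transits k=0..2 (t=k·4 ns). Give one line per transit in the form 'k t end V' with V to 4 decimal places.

0 0 source 0.5000
1 4 load 1.0000
2 8 source 1.3333

Γ_L=1.000000, Γ_S=0.666667; launch V₁=3·100/600=0.500000
k=0 src: V=0.5000
k=1 load: inc=0.500000, refl=0.500000·1.000000=0.5000; V=0.000000+0.500000+0.500000=1.0000
k=2 src: inc=0.500000, refl=0.500000·0.666667=0.3333; V=0.500000+0.500000+0.333333=1.3333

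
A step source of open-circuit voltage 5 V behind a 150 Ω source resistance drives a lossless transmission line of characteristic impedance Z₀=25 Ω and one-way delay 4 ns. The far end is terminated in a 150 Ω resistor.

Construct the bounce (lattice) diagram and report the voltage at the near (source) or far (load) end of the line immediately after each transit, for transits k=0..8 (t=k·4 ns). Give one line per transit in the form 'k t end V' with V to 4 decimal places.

Γ_L=0.714286, Γ_S=0.714286; launch V₁=5·25/175=0.714286
k=0 src: V=0.7143
k=1 load: inc=0.714286, refl=0.714286·0.714286=0.5102; V=0.000000+0.714286+0.510204=1.2245
k=2 src: inc=0.510204, refl=0.510204·0.714286=0.3644; V=0.714286+0.510204+0.364431=1.5889
k=3 load: inc=0.364431, refl=0.364431·0.714286=0.2603; V=1.224490+0.364431+0.260308=1.8492
k=4 src: inc=0.260308, refl=0.260308·0.714286=0.1859; V=1.588921+0.260308+0.185934=2.0352
k=5 load: inc=0.185934, refl=0.185934·0.714286=0.1328; V=1.849229+0.185934+0.132810=2.1680
k=6 src: inc=0.132810, refl=0.132810·0.714286=0.0949; V=2.035164+0.132810+0.094865=2.2628
k=7 load: inc=0.094865, refl=0.094865·0.714286=0.0678; V=2.167974+0.094865+0.067760=2.3306
k=8 src: inc=0.067760, refl=0.067760·0.714286=0.0484; V=2.262839+0.067760+0.048400=2.3790

0 0 source 0.7143
1 4 load 1.2245
2 8 source 1.5889
3 12 load 1.8492
4 16 source 2.0352
5 20 load 2.1680
6 24 source 2.2628
7 28 load 2.3306
8 32 source 2.3790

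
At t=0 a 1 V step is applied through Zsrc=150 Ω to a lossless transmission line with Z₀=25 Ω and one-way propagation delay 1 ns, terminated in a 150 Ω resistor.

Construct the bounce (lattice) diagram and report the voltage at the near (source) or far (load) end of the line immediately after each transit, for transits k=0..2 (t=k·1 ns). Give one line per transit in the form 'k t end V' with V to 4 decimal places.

0 0 source 0.1429
1 1 load 0.2449
2 2 source 0.3178

Γ_L=0.714286, Γ_S=0.714286; launch V₁=1·25/175=0.142857
k=0 src: V=0.1429
k=1 load: inc=0.142857, refl=0.142857·0.714286=0.1020; V=0.000000+0.142857+0.102041=0.2449
k=2 src: inc=0.102041, refl=0.102041·0.714286=0.0729; V=0.142857+0.102041+0.072886=0.3178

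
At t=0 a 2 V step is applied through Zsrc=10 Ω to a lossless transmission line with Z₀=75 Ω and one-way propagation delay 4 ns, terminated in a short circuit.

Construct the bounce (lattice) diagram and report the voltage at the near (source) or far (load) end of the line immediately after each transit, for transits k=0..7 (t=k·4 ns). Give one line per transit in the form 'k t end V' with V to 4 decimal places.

0 0 source 1.7647
1 4 load 0.0000
2 8 source 1.3495
3 12 load 0.0000
4 16 source 1.0320
5 20 load 0.0000
6 24 source 0.7891
7 28 load 0.0000

Γ_L=-1.000000, Γ_S=-0.764706; launch V₁=2·75/85=1.764706
k=0 src: V=1.7647
k=1 load: inc=1.764706, refl=1.764706·-1.000000=-1.7647; V=0.000000+1.764706+-1.764706=0.0000
k=2 src: inc=-1.764706, refl=-1.764706·-0.764706=1.3495; V=1.764706+-1.764706+1.349481=1.3495
k=3 load: inc=1.349481, refl=1.349481·-1.000000=-1.3495; V=0.000000+1.349481+-1.349481=0.0000
k=4 src: inc=-1.349481, refl=-1.349481·-0.764706=1.0320; V=1.349481+-1.349481+1.031956=1.0320
k=5 load: inc=1.031956, refl=1.031956·-1.000000=-1.0320; V=0.000000+1.031956+-1.031956=0.0000
k=6 src: inc=-1.031956, refl=-1.031956·-0.764706=0.7891; V=1.031956+-1.031956+0.789143=0.7891
k=7 load: inc=0.789143, refl=0.789143·-1.000000=-0.7891; V=0.000000+0.789143+-0.789143=0.0000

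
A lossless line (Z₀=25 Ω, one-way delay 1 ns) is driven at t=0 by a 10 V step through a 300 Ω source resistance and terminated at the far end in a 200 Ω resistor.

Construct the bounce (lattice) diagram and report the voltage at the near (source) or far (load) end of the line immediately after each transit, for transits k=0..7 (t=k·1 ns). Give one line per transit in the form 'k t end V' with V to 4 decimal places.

Γ_L=0.777778, Γ_S=0.846154; launch V₁=10·25/325=0.769231
k=0 src: V=0.7692
k=1 load: inc=0.769231, refl=0.769231·0.777778=0.5983; V=0.000000+0.769231+0.598291=1.3675
k=2 src: inc=0.598291, refl=0.598291·0.846154=0.5062; V=0.769231+0.598291+0.506246=1.8738
k=3 load: inc=0.506246, refl=0.506246·0.777778=0.3937; V=1.367521+0.506246+0.393747=2.2675
k=4 src: inc=0.393747, refl=0.393747·0.846154=0.3332; V=1.873767+0.393747+0.333170=2.6007
k=5 load: inc=0.333170, refl=0.333170·0.777778=0.2591; V=2.267514+0.333170+0.259133=2.8598
k=6 src: inc=0.259133, refl=0.259133·0.846154=0.2193; V=2.600684+0.259133+0.219266=3.0791
k=7 load: inc=0.219266, refl=0.219266·0.777778=0.1705; V=2.859817+0.219266+0.170540=3.2496

0 0 source 0.7692
1 1 load 1.3675
2 2 source 1.8738
3 3 load 2.2675
4 4 source 2.6007
5 5 load 2.8598
6 6 source 3.0791
7 7 load 3.2496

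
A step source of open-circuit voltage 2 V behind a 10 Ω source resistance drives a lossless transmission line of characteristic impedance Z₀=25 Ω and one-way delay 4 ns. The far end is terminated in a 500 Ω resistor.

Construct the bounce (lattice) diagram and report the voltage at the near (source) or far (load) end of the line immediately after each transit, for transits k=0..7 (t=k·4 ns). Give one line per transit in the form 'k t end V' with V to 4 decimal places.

0 0 source 1.4286
1 4 load 2.7211
2 8 source 2.1672
3 12 load 1.6660
4 16 source 1.8808
5 20 load 2.0751
6 24 source 1.9918
7 28 load 1.9165

Γ_L=0.904762, Γ_S=-0.428571; launch V₁=2·25/35=1.428571
k=0 src: V=1.4286
k=1 load: inc=1.428571, refl=1.428571·0.904762=1.2925; V=0.000000+1.428571+1.292517=2.7211
k=2 src: inc=1.292517, refl=1.292517·-0.428571=-0.5539; V=1.428571+1.292517+-0.553936=2.1672
k=3 load: inc=-0.553936, refl=-0.553936·0.904762=-0.5012; V=2.721088+-0.553936+-0.501180=1.6660
k=4 src: inc=-0.501180, refl=-0.501180·-0.428571=0.2148; V=2.167153+-0.501180+0.214791=1.8808
k=5 load: inc=0.214791, refl=0.214791·0.904762=0.1943; V=1.665973+0.214791+0.194335=2.0751
k=6 src: inc=0.194335, refl=0.194335·-0.428571=-0.0833; V=1.880764+0.194335+-0.083286=1.9918
k=7 load: inc=-0.083286, refl=-0.083286·0.904762=-0.0754; V=2.075099+-0.083286+-0.075354=1.9165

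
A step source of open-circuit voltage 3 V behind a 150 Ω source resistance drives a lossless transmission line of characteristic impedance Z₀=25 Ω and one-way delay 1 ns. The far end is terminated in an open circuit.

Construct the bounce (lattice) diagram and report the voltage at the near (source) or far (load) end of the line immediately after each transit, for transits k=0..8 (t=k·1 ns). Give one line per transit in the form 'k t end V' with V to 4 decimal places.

0 0 source 0.4286
1 1 load 0.8571
2 2 source 1.1633
3 3 load 1.4694
4 4 source 1.6880
5 5 load 1.9067
6 6 source 2.0629
7 7 load 2.2191
8 8 source 2.3306

Γ_L=1.000000, Γ_S=0.714286; launch V₁=3·25/175=0.428571
k=0 src: V=0.4286
k=1 load: inc=0.428571, refl=0.428571·1.000000=0.4286; V=0.000000+0.428571+0.428571=0.8571
k=2 src: inc=0.428571, refl=0.428571·0.714286=0.3061; V=0.428571+0.428571+0.306122=1.1633
k=3 load: inc=0.306122, refl=0.306122·1.000000=0.3061; V=0.857143+0.306122+0.306122=1.4694
k=4 src: inc=0.306122, refl=0.306122·0.714286=0.2187; V=1.163265+0.306122+0.218659=1.6880
k=5 load: inc=0.218659, refl=0.218659·1.000000=0.2187; V=1.469388+0.218659+0.218659=1.9067
k=6 src: inc=0.218659, refl=0.218659·0.714286=0.1562; V=1.688047+0.218659+0.156185=2.0629
k=7 load: inc=0.156185, refl=0.156185·1.000000=0.1562; V=1.906706+0.156185+0.156185=2.2191
k=8 src: inc=0.156185, refl=0.156185·0.714286=0.1116; V=2.062890+0.156185+0.111561=2.3306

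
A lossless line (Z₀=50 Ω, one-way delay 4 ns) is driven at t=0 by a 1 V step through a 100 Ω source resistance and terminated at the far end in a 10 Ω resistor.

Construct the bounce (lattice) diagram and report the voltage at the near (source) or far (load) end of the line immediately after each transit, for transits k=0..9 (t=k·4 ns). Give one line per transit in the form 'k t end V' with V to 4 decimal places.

0 0 source 0.3333
1 4 load 0.1111
2 8 source 0.0370
3 12 load 0.0864
4 16 source 0.1029
5 20 load 0.0919
6 24 source 0.0882
7 28 load 0.0907
8 32 source 0.0915
9 36 load 0.0910

Γ_L=-0.666667, Γ_S=0.333333; launch V₁=1·50/150=0.333333
k=0 src: V=0.3333
k=1 load: inc=0.333333, refl=0.333333·-0.666667=-0.2222; V=0.000000+0.333333+-0.222222=0.1111
k=2 src: inc=-0.222222, refl=-0.222222·0.333333=-0.0741; V=0.333333+-0.222222+-0.074074=0.0370
k=3 load: inc=-0.074074, refl=-0.074074·-0.666667=0.0494; V=0.111111+-0.074074+0.049383=0.0864
k=4 src: inc=0.049383, refl=0.049383·0.333333=0.0165; V=0.037037+0.049383+0.016461=0.1029
k=5 load: inc=0.016461, refl=0.016461·-0.666667=-0.0110; V=0.086420+0.016461+-0.010974=0.0919
k=6 src: inc=-0.010974, refl=-0.010974·0.333333=-0.0037; V=0.102881+-0.010974+-0.003658=0.0882
k=7 load: inc=-0.003658, refl=-0.003658·-0.666667=0.0024; V=0.091907+-0.003658+0.002439=0.0907
k=8 src: inc=0.002439, refl=0.002439·0.333333=0.0008; V=0.088249+0.002439+0.000813=0.0915
k=9 load: inc=0.000813, refl=0.000813·-0.666667=-0.0005; V=0.090687+0.000813+-0.000542=0.0910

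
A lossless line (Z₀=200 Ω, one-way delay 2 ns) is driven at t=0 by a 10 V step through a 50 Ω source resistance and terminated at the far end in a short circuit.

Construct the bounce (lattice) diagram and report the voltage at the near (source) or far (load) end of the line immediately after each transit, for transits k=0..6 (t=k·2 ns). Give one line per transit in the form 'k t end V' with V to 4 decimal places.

Γ_L=-1.000000, Γ_S=-0.600000; launch V₁=10·200/250=8.000000
k=0 src: V=8.0000
k=1 load: inc=8.000000, refl=8.000000·-1.000000=-8.0000; V=0.000000+8.000000+-8.000000=0.0000
k=2 src: inc=-8.000000, refl=-8.000000·-0.600000=4.8000; V=8.000000+-8.000000+4.800000=4.8000
k=3 load: inc=4.800000, refl=4.800000·-1.000000=-4.8000; V=0.000000+4.800000+-4.800000=0.0000
k=4 src: inc=-4.800000, refl=-4.800000·-0.600000=2.8800; V=4.800000+-4.800000+2.880000=2.8800
k=5 load: inc=2.880000, refl=2.880000·-1.000000=-2.8800; V=0.000000+2.880000+-2.880000=0.0000
k=6 src: inc=-2.880000, refl=-2.880000·-0.600000=1.7280; V=2.880000+-2.880000+1.728000=1.7280

0 0 source 8.0000
1 2 load 0.0000
2 4 source 4.8000
3 6 load 0.0000
4 8 source 2.8800
5 10 load 0.0000
6 12 source 1.7280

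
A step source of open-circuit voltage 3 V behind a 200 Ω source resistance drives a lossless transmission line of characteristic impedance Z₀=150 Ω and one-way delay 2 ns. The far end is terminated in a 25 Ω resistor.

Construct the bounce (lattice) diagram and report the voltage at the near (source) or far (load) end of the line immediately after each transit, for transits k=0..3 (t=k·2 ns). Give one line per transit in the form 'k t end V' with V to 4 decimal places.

0 0 source 1.2857
1 2 load 0.3673
2 4 source 0.2362
3 6 load 0.3299

Γ_L=-0.714286, Γ_S=0.142857; launch V₁=3·150/350=1.285714
k=0 src: V=1.2857
k=1 load: inc=1.285714, refl=1.285714·-0.714286=-0.9184; V=0.000000+1.285714+-0.918367=0.3673
k=2 src: inc=-0.918367, refl=-0.918367·0.142857=-0.1312; V=1.285714+-0.918367+-0.131195=0.2362
k=3 load: inc=-0.131195, refl=-0.131195·-0.714286=0.0937; V=0.367347+-0.131195+0.093711=0.3299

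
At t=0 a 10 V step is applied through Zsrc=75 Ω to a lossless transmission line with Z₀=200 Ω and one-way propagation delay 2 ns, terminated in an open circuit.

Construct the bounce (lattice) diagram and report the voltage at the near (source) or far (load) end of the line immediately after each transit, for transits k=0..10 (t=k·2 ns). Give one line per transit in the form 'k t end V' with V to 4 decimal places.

Γ_L=1.000000, Γ_S=-0.454545; launch V₁=10·200/275=7.272727
k=0 src: V=7.2727
k=1 load: inc=7.272727, refl=7.272727·1.000000=7.2727; V=0.000000+7.272727+7.272727=14.5455
k=2 src: inc=7.272727, refl=7.272727·-0.454545=-3.3058; V=7.272727+7.272727+-3.305785=11.2397
k=3 load: inc=-3.305785, refl=-3.305785·1.000000=-3.3058; V=14.545455+-3.305785+-3.305785=7.9339
k=4 src: inc=-3.305785, refl=-3.305785·-0.454545=1.5026; V=11.239669+-3.305785+1.502630=9.4365
k=5 load: inc=1.502630, refl=1.502630·1.000000=1.5026; V=7.933884+1.502630+1.502630=10.9391
k=6 src: inc=1.502630, refl=1.502630·-0.454545=-0.6830; V=9.436514+1.502630+-0.683013=10.2561
k=7 load: inc=-0.683013, refl=-0.683013·1.000000=-0.6830; V=10.939144+-0.683013+-0.683013=9.5731
k=8 src: inc=-0.683013, refl=-0.683013·-0.454545=0.3105; V=10.256130+-0.683013+0.310461=9.8836
k=9 load: inc=0.310461, refl=0.310461·1.000000=0.3105; V=9.573117+0.310461+0.310461=10.1940
k=10 src: inc=0.310461, refl=0.310461·-0.454545=-0.1411; V=9.883577+0.310461+-0.141118=10.0529

0 0 source 7.2727
1 2 load 14.5455
2 4 source 11.2397
3 6 load 7.9339
4 8 source 9.4365
5 10 load 10.9391
6 12 source 10.2561
7 14 load 9.5731
8 16 source 9.8836
9 18 load 10.1940
10 20 source 10.0529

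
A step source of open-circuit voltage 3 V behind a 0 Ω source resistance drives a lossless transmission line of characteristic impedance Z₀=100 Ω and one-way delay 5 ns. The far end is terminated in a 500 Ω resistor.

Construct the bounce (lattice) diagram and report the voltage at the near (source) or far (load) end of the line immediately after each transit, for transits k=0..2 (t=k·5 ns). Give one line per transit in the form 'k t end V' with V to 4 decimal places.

Γ_L=0.666667, Γ_S=-1.000000; launch V₁=3·100/100=3.000000
k=0 src: V=3.0000
k=1 load: inc=3.000000, refl=3.000000·0.666667=2.0000; V=0.000000+3.000000+2.000000=5.0000
k=2 src: inc=2.000000, refl=2.000000·-1.000000=-2.0000; V=3.000000+2.000000+-2.000000=3.0000

0 0 source 3.0000
1 5 load 5.0000
2 10 source 3.0000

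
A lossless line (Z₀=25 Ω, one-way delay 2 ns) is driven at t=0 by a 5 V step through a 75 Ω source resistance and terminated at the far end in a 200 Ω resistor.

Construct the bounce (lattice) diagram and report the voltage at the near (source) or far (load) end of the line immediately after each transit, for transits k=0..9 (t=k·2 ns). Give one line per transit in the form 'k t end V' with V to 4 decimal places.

0 0 source 1.2500
1 2 load 2.2222
2 4 source 2.7083
3 6 load 3.0864
4 8 source 3.2755
5 10 load 3.4225
6 12 source 3.4960
7 14 load 3.5532
8 16 source 3.5818
9 18 load 3.6040

Γ_L=0.777778, Γ_S=0.500000; launch V₁=5·25/100=1.250000
k=0 src: V=1.2500
k=1 load: inc=1.250000, refl=1.250000·0.777778=0.9722; V=0.000000+1.250000+0.972222=2.2222
k=2 src: inc=0.972222, refl=0.972222·0.500000=0.4861; V=1.250000+0.972222+0.486111=2.7083
k=3 load: inc=0.486111, refl=0.486111·0.777778=0.3781; V=2.222222+0.486111+0.378086=3.0864
k=4 src: inc=0.378086, refl=0.378086·0.500000=0.1890; V=2.708333+0.378086+0.189043=3.2755
k=5 load: inc=0.189043, refl=0.189043·0.777778=0.1470; V=3.086420+0.189043+0.147034=3.4225
k=6 src: inc=0.147034, refl=0.147034·0.500000=0.0735; V=3.275463+0.147034+0.073517=3.4960
k=7 load: inc=0.073517, refl=0.073517·0.777778=0.0572; V=3.422497+0.073517+0.057180=3.5532
k=8 src: inc=0.057180, refl=0.057180·0.500000=0.0286; V=3.496013+0.057180+0.028590=3.5818
k=9 load: inc=0.028590, refl=0.028590·0.777778=0.0222; V=3.553193+0.028590+0.022237=3.6040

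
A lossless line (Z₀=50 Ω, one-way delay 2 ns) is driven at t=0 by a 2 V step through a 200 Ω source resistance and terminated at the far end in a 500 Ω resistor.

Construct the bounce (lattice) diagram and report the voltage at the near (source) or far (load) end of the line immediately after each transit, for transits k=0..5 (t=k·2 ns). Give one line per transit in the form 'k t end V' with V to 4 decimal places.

Γ_L=0.818182, Γ_S=0.600000; launch V₁=2·50/250=0.400000
k=0 src: V=0.4000
k=1 load: inc=0.400000, refl=0.400000·0.818182=0.3273; V=0.000000+0.400000+0.327273=0.7273
k=2 src: inc=0.327273, refl=0.327273·0.600000=0.1964; V=0.400000+0.327273+0.196364=0.9236
k=3 load: inc=0.196364, refl=0.196364·0.818182=0.1607; V=0.727273+0.196364+0.160661=1.0843
k=4 src: inc=0.160661, refl=0.160661·0.600000=0.0964; V=0.923636+0.160661+0.096397=1.1807
k=5 load: inc=0.096397, refl=0.096397·0.818182=0.0789; V=1.084298+0.096397+0.078870=1.2596

0 0 source 0.4000
1 2 load 0.7273
2 4 source 0.9236
3 6 load 1.0843
4 8 source 1.1807
5 10 load 1.2596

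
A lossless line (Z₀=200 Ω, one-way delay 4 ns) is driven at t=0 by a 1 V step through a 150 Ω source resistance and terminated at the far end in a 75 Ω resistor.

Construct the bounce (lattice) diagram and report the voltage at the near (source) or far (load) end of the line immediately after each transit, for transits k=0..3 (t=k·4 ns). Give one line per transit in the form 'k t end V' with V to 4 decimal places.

0 0 source 0.5714
1 4 load 0.3117
2 8 source 0.3488
3 12 load 0.3319

Γ_L=-0.454545, Γ_S=-0.142857; launch V₁=1·200/350=0.571429
k=0 src: V=0.5714
k=1 load: inc=0.571429, refl=0.571429·-0.454545=-0.2597; V=0.000000+0.571429+-0.259740=0.3117
k=2 src: inc=-0.259740, refl=-0.259740·-0.142857=0.0371; V=0.571429+-0.259740+0.037106=0.3488
k=3 load: inc=0.037106, refl=0.037106·-0.454545=-0.0169; V=0.311688+0.037106+-0.016866=0.3319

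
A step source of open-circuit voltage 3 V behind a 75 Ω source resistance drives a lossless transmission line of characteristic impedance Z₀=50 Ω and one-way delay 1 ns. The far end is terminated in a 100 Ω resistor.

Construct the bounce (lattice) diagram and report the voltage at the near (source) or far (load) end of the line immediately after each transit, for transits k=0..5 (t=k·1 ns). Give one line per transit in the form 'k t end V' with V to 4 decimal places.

Γ_L=0.333333, Γ_S=0.200000; launch V₁=3·50/125=1.200000
k=0 src: V=1.2000
k=1 load: inc=1.200000, refl=1.200000·0.333333=0.4000; V=0.000000+1.200000+0.400000=1.6000
k=2 src: inc=0.400000, refl=0.400000·0.200000=0.0800; V=1.200000+0.400000+0.080000=1.6800
k=3 load: inc=0.080000, refl=0.080000·0.333333=0.0267; V=1.600000+0.080000+0.026667=1.7067
k=4 src: inc=0.026667, refl=0.026667·0.200000=0.0053; V=1.680000+0.026667+0.005333=1.7120
k=5 load: inc=0.005333, refl=0.005333·0.333333=0.0018; V=1.706667+0.005333+0.001778=1.7138

0 0 source 1.2000
1 1 load 1.6000
2 2 source 1.6800
3 3 load 1.7067
4 4 source 1.7120
5 5 load 1.7138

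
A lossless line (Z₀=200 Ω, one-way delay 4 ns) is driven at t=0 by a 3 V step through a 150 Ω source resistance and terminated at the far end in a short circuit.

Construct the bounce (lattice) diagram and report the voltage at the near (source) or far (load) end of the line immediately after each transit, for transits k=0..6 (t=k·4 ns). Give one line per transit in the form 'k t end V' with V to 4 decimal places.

Γ_L=-1.000000, Γ_S=-0.142857; launch V₁=3·200/350=1.714286
k=0 src: V=1.7143
k=1 load: inc=1.714286, refl=1.714286·-1.000000=-1.7143; V=0.000000+1.714286+-1.714286=0.0000
k=2 src: inc=-1.714286, refl=-1.714286·-0.142857=0.2449; V=1.714286+-1.714286+0.244898=0.2449
k=3 load: inc=0.244898, refl=0.244898·-1.000000=-0.2449; V=0.000000+0.244898+-0.244898=0.0000
k=4 src: inc=-0.244898, refl=-0.244898·-0.142857=0.0350; V=0.244898+-0.244898+0.034985=0.0350
k=5 load: inc=0.034985, refl=0.034985·-1.000000=-0.0350; V=0.000000+0.034985+-0.034985=0.0000
k=6 src: inc=-0.034985, refl=-0.034985·-0.142857=0.0050; V=0.034985+-0.034985+0.004998=0.0050

0 0 source 1.7143
1 4 load 0.0000
2 8 source 0.2449
3 12 load 0.0000
4 16 source 0.0350
5 20 load 0.0000
6 24 source 0.0050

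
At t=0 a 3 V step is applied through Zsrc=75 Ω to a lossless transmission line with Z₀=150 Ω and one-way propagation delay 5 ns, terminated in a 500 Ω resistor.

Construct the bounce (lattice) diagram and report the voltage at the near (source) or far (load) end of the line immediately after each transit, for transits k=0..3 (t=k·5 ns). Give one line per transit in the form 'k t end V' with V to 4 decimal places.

Γ_L=0.538462, Γ_S=-0.333333; launch V₁=3·150/225=2.000000
k=0 src: V=2.0000
k=1 load: inc=2.000000, refl=2.000000·0.538462=1.0769; V=0.000000+2.000000+1.076923=3.0769
k=2 src: inc=1.076923, refl=1.076923·-0.333333=-0.3590; V=2.000000+1.076923+-0.358974=2.7179
k=3 load: inc=-0.358974, refl=-0.358974·0.538462=-0.1933; V=3.076923+-0.358974+-0.193294=2.5247

0 0 source 2.0000
1 5 load 3.0769
2 10 source 2.7179
3 15 load 2.5247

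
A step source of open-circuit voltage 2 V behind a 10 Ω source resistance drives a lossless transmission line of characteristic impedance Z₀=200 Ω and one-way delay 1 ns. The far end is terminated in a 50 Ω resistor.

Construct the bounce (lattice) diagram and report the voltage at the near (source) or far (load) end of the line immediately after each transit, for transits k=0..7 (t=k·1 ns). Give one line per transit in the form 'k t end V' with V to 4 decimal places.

Γ_L=-0.600000, Γ_S=-0.904762; launch V₁=2·200/210=1.904762
k=0 src: V=1.9048
k=1 load: inc=1.904762, refl=1.904762·-0.600000=-1.1429; V=0.000000+1.904762+-1.142857=0.7619
k=2 src: inc=-1.142857, refl=-1.142857·-0.904762=1.0340; V=1.904762+-1.142857+1.034014=1.7959
k=3 load: inc=1.034014, refl=1.034014·-0.600000=-0.6204; V=0.761905+1.034014+-0.620408=1.1755
k=4 src: inc=-0.620408, refl=-0.620408·-0.904762=0.5613; V=1.795918+-0.620408+0.561322=1.7368
k=5 load: inc=0.561322, refl=0.561322·-0.600000=-0.3368; V=1.175510+0.561322+-0.336793=1.4000
k=6 src: inc=-0.336793, refl=-0.336793·-0.904762=0.3047; V=1.736832+-0.336793+0.304717=1.7048
k=7 load: inc=0.304717, refl=0.304717·-0.600000=-0.1828; V=1.400039+0.304717+-0.182830=1.5219

0 0 source 1.9048
1 1 load 0.7619
2 2 source 1.7959
3 3 load 1.1755
4 4 source 1.7368
5 5 load 1.4000
6 6 source 1.7048
7 7 load 1.5219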